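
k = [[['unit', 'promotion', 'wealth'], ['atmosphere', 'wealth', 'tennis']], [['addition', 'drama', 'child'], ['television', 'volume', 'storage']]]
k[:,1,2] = ['tennis', 'storage']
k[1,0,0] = 'addition'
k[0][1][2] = 'tennis'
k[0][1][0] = 'atmosphere'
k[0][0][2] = 'wealth'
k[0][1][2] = 'tennis'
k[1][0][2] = 'child'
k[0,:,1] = ['promotion', 'wealth']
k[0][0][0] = 'unit'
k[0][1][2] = 'tennis'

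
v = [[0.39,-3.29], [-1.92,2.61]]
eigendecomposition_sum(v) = [[-0.88,-0.75],  [-0.44,-0.37]] + [[1.27, -2.54], [-1.48, 2.98]]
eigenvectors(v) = [[-0.90, 0.65], [-0.45, -0.76]]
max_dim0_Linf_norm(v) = 3.29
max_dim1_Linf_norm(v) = 3.29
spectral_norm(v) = 4.48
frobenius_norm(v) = 4.63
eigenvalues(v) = [-1.25, 4.25]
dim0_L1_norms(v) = [2.31, 5.9]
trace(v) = 3.00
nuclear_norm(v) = 5.66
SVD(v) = [[0.72, -0.70], [-0.7, -0.72]] @ diag([4.480636666713396, 1.1826221124701928]) @ [[0.36, -0.93], [0.93, 0.36]]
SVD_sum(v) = [[1.16, -2.99], [-1.13, 2.92]] + [[-0.77,-0.30], [-0.79,-0.31]]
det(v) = -5.30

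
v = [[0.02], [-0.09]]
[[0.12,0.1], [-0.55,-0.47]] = v @ [[6.16, 5.2]]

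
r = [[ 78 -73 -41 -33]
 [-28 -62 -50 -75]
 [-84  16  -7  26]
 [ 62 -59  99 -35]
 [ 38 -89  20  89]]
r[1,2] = -50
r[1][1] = -62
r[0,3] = -33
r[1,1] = -62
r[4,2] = 20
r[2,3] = 26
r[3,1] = -59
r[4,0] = 38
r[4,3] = 89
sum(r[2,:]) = -49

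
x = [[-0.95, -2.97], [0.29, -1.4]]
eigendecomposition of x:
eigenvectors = [[(0.95+0j), (0.95-0j)], [0.07-0.29j, (0.07+0.29j)]]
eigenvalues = [(-1.17+0.9j), (-1.17-0.9j)]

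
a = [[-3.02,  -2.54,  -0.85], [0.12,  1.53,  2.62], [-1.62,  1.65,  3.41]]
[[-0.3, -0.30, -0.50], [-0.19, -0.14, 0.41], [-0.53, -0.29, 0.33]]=a@[[0.17, 0.04, 0.11], [-0.07, 0.11, 0.02], [-0.04, -0.12, 0.14]]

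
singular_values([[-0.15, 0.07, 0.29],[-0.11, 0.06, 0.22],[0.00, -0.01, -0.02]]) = [0.42, 0.01, 0.0]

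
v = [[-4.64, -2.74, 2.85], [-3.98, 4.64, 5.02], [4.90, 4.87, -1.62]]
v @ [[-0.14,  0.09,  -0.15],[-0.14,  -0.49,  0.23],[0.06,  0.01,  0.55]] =[[1.20, 0.95, 1.63],  [0.21, -2.58, 4.43],  [-1.47, -1.96, -0.51]]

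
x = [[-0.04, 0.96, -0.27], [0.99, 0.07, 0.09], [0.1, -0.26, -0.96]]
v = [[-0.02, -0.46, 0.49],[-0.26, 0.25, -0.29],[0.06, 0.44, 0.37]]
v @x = [[-0.41, -0.18, -0.51],[0.23, -0.16, 0.37],[0.47, -0.01, -0.33]]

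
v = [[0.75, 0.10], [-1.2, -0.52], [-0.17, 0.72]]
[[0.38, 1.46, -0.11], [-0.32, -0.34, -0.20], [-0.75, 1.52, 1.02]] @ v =[[-1.45, -0.8], [0.20, 0.0], [-2.56, -0.13]]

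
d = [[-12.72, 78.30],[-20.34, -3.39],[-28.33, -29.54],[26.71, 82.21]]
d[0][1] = 78.3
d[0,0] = -12.72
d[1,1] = -3.39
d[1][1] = -3.39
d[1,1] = -3.39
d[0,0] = -12.72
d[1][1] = -3.39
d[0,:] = [-12.72, 78.3]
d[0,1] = 78.3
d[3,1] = 82.21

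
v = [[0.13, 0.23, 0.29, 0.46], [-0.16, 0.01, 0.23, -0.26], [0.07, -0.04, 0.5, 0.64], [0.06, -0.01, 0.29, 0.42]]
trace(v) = 1.06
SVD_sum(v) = [[0.08, 0.04, 0.32, 0.47], [-0.02, -0.01, -0.06, -0.09], [0.12, 0.06, 0.45, 0.66], [0.07, 0.04, 0.28, 0.42]] + [[0.02, 0.00, -0.04, 0.02], [-0.15, -0.03, 0.29, -0.16], [-0.03, -0.01, 0.06, -0.04], [-0.01, -0.0, 0.01, -0.01]] + [[0.03, 0.18, 0.02, -0.03], [0.01, 0.05, 0.00, -0.01], [-0.01, -0.09, -0.01, 0.02], [-0.01, -0.05, -0.0, 0.01]] + [[0.0, -0.0, 0.0, -0.00], [-0.0, 0.00, -0.00, 0.0], [0.00, -0.00, 0.0, -0.00], [-0.00, 0.0, -0.00, 0.0]]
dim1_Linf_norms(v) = [0.46, 0.26, 0.64, 0.42]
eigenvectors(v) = [[-0.51+0.00j, 0.74+0.00j, 0.74-0.00j, (-0.89+0j)], [0.03+0.00j, (-0.06+0.66j), -0.06-0.66j, 0.20+0.00j], [(-0.73+0j), -0.11+0.04j, (-0.11-0.04j), (-0.27+0j)], [(-0.46+0j), (-0.02-0.02j), (-0.02+0.02j), 0.32+0.00j]]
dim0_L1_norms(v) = [0.42, 0.29, 1.31, 1.78]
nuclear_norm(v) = 1.72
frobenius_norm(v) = 1.20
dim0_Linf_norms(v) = [0.16, 0.23, 0.5, 0.64]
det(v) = 0.00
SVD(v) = [[-0.51, 0.14, 0.85, -0.05], [0.1, -0.97, 0.23, 0.07], [-0.72, -0.21, -0.43, -0.50], [-0.46, -0.04, -0.22, 0.86]] @ diag([1.1185994919608304, 0.3759264507159737, 0.22229212363886508, 0.0008318684915683988]) @ [[-0.14, -0.07, -0.55, -0.82], [0.42, 0.08, -0.78, 0.45], [0.14, 0.97, 0.08, -0.17], [-0.89, 0.20, -0.27, 0.32]]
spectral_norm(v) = 1.12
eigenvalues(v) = [(0.95+0j), (0.05+0.21j), (0.05-0.21j), 0j]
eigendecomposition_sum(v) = [[0.06-0.00j, (-0-0j), (0.33+0j), 0.45-0.00j], [(-0+0j), 0.00+0.00j, -0.02-0.00j, (-0.03+0j)], [(0.09-0j), (-0.01-0j), 0.48+0.00j, 0.66-0.00j], [(0.06-0j), -0.00-0.00j, 0.30+0.00j, 0.41-0.00j]] + [[0.03+0.08j, 0.12-0.02j, -0.02-0.14j, 0.13j], [(-0.08+0.02j), 0.11j, 0.13-0.01j, -0.12-0.01j], [-0.01-0.01j, (-0.02+0.01j), 0.01+0.02j, -0.01-0.02j], [0.00-0.00j, -0.00-0.00j, -0.00+0.00j, -0j]] + [[0.03-0.08j, 0.12+0.02j, -0.02+0.14j, -0.13j], [-0.08-0.02j, -0.11j, (0.13+0.01j), -0.12+0.01j], [-0.01+0.01j, (-0.02-0.01j), 0.01-0.02j, (-0.01+0.02j)], [0j, (-0+0j), (-0-0j), 0.00+0.00j]] + [[-0j,  -0.00+0.00j,  0j,  -0.00-0.00j], [-0.00+0.00j,  -0j,  -0.00-0.00j,  0j], [-0j,  -0.00+0.00j,  0j,  (-0-0j)], [-0.00+0.00j,  -0j,  (-0-0j),  0.00+0.00j]]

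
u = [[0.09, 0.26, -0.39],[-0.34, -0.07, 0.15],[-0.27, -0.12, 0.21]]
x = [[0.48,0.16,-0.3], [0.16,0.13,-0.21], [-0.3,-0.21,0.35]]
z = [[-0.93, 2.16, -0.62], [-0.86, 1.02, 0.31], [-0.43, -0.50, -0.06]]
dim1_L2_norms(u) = [0.48, 0.38, 0.36]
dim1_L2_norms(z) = [2.43, 1.37, 0.66]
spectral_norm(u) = 0.65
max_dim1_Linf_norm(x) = 0.48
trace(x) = 0.96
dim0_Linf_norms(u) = [0.34, 0.26, 0.39]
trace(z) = 0.03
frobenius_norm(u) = 0.71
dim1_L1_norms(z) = [3.71, 2.19, 0.99]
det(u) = -0.00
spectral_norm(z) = 2.72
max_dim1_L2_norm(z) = 2.43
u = z @ x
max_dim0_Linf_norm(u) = 0.39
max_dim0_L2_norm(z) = 2.44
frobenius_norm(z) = 2.87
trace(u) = 0.23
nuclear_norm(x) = 0.96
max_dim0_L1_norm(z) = 3.68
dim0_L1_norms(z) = [2.22, 3.68, 0.99]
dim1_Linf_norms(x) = [0.48, 0.21, 0.35]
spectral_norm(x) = 0.82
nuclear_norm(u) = 0.93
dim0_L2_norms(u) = [0.44, 0.29, 0.47]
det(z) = -1.03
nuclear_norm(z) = 3.97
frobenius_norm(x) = 0.83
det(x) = 0.00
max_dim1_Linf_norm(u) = 0.39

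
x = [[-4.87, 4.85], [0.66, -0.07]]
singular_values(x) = [6.89, 0.41]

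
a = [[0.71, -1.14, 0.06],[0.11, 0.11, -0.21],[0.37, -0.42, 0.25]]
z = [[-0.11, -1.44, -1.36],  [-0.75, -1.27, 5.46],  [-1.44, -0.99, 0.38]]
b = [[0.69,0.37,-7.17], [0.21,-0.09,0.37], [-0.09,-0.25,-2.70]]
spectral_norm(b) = 7.70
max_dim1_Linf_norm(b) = 7.17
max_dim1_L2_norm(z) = 5.66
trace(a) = 1.07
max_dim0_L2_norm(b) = 7.67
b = a @ z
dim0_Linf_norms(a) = [0.71, 1.14, 0.25]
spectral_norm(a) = 1.46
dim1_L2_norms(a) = [1.34, 0.26, 0.61]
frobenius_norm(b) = 7.72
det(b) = 0.86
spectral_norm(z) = 5.80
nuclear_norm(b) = 8.42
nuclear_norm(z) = 8.90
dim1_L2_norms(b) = [7.21, 0.43, 2.71]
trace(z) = -1.00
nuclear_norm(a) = 1.92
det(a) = 0.07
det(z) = 11.85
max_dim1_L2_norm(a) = 1.34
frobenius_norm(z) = 6.25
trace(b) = -2.10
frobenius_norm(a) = 1.50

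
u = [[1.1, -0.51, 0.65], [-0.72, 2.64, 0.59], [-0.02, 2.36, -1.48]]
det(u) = -6.35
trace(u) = 2.26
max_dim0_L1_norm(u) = 5.51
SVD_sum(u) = [[0.17, -0.81, 0.17], [-0.52, 2.44, -0.53], [-0.52, 2.46, -0.53]] + [[-0.06, 0.06, 0.35], [-0.19, 0.2, 1.12], [0.17, -0.18, -0.99]] + [[0.99,0.24,0.12], [-0.01,-0.0,-0.00], [0.34,0.08,0.04]]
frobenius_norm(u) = 4.18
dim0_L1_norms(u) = [1.84, 5.51, 2.72]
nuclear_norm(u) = 6.38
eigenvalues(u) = [3.01, 1.12, -1.88]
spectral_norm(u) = 3.72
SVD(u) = [[-0.23, 0.23, -0.95], [0.69, 0.73, 0.01], [0.69, -0.65, -0.32]] @ diag([3.7177210863244596, 1.5814976176225815, 1.0800533365313902]) @ [[-0.20, 0.96, -0.21], [-0.16, 0.17, 0.97], [-0.97, -0.23, -0.12]]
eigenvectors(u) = [[-0.08, 0.90, -0.24], [0.88, 0.32, -0.16], [0.46, 0.28, 0.96]]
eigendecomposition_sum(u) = [[0.09, -0.25, -0.02], [-1.06, 2.81, 0.22], [-0.56, 1.48, 0.11]] + [[1.06,-0.04,0.25], [0.37,-0.01,0.09], [0.33,-0.01,0.08]] + [[-0.05, -0.22, 0.41], [-0.04, -0.15, 0.28], [0.21, 0.90, -1.67]]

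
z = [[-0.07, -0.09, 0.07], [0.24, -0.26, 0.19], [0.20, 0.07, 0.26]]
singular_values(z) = [0.47, 0.24, 0.11]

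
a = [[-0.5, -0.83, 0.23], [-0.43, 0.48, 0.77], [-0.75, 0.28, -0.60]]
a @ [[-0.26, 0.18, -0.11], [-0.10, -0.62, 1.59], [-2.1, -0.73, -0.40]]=[[-0.27, 0.26, -1.36], [-1.55, -0.94, 0.5], [1.43, 0.13, 0.77]]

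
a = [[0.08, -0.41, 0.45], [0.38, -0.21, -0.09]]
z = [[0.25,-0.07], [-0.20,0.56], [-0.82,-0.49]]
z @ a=[[-0.01,-0.09,0.12], [0.2,-0.04,-0.14], [-0.25,0.44,-0.32]]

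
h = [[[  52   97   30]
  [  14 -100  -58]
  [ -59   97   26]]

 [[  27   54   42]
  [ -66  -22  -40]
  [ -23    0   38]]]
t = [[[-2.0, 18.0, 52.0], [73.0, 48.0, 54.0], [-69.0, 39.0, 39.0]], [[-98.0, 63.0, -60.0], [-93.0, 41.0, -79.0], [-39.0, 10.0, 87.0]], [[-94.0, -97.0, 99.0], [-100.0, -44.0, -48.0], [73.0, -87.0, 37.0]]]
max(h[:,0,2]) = 42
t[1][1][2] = -79.0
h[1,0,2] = 42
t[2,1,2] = -48.0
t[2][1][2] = -48.0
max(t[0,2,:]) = 39.0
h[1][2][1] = 0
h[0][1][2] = -58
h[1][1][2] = -40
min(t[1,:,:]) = -98.0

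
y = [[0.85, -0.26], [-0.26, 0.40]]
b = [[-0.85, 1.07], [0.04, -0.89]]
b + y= [[0.00, 0.81], [-0.22, -0.49]]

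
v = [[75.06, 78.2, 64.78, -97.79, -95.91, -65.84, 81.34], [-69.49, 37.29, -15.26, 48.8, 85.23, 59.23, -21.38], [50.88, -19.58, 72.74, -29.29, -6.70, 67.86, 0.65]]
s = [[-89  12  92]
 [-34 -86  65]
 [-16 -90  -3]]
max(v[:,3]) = 48.8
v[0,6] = 81.34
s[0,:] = [-89, 12, 92]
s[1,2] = 65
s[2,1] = -90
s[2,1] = -90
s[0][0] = -89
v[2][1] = -19.58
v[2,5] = 67.86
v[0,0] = 75.06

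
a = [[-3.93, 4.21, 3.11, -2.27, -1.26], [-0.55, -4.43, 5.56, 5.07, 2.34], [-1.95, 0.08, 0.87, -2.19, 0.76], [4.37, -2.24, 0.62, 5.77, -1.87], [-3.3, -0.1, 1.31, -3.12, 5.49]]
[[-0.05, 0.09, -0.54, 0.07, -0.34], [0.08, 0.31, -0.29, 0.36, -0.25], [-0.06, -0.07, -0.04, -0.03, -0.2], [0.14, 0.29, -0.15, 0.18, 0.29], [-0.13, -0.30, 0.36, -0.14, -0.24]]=a@[[-0.01, -0.03, 0.03, -0.05, 0.07], [-0.00, -0.01, -0.01, -0.02, 0.03], [-0.01, 0.02, -0.09, 0.01, -0.04], [0.03, 0.05, -0.01, 0.05, 0.02], [-0.01, -0.05, 0.1, -0.03, 0.02]]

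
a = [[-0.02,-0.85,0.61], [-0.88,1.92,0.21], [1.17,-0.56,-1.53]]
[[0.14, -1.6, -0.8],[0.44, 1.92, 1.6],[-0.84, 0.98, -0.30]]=a@[[-0.02, -0.6, -0.43],[0.17, 0.88, 0.68],[0.47, -1.42, -0.38]]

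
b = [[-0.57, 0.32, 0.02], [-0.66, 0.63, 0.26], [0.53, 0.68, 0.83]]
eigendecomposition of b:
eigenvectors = [[0.51, -0.34, 0.08], [0.58, -0.62, 0.37], [-0.63, 0.71, 0.93]]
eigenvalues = [-0.23, -0.02, 1.14]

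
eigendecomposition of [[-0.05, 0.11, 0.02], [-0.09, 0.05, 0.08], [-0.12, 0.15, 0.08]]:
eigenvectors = [[0.44, 0.71, 0.67], [0.45, 0.24, 0.01], [0.78, 0.67, 0.74]]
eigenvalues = [0.1, 0.01, -0.03]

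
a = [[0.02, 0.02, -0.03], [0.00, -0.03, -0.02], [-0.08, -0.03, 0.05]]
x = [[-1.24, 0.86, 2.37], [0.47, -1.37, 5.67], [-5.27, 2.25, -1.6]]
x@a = [[-0.21, -0.12, 0.14], [-0.44, -0.12, 0.3], [0.02, -0.12, 0.03]]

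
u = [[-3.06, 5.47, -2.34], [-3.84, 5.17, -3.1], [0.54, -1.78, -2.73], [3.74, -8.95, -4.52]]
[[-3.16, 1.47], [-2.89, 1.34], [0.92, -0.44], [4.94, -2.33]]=u@[[-0.15, 0.07],[-0.64, 0.30],[0.05, -0.02]]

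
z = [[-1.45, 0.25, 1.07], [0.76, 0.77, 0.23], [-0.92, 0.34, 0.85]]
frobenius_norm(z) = 2.49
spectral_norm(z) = 2.25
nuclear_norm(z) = 3.33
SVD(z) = [[-0.81, -0.05, -0.59],[0.17, -0.97, -0.16],[-0.56, -0.23, 0.79]] @ diag([2.2547243635545837, 1.0648831165028774, 0.006480168246092842]) @ [[0.81,  -0.12,  -0.58], [-0.43,  -0.79,  -0.44], [0.40,  -0.61,  0.69]]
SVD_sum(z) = [[-1.47, 0.21, 1.05], [0.32, -0.05, -0.23], [-1.03, 0.15, 0.74]] + [[0.02,0.04,0.02], [0.44,0.81,0.46], [0.11,0.20,0.11]] + [[-0.00, 0.00, -0.0],[-0.0, 0.00, -0.0],[0.0, -0.00, 0.0]]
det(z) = -0.02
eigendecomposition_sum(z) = [[-1.43, 0.04, 0.86],[0.77, -0.02, -0.46],[-0.90, 0.02, 0.54]] + [[-0.01,-0.0,0.01], [0.01,0.00,-0.02], [-0.02,-0.0,0.02]] + [[-0.01, 0.21, 0.19],  [-0.02, 0.79, 0.71],  [-0.01, 0.32, 0.29]]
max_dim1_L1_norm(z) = 2.77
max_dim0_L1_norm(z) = 3.13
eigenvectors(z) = [[-0.77, -0.40, 0.24],[0.41, 0.61, 0.90],[-0.48, -0.69, 0.37]]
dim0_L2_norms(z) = [1.88, 0.88, 1.39]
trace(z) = 0.17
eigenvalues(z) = [-0.92, 0.02, 1.07]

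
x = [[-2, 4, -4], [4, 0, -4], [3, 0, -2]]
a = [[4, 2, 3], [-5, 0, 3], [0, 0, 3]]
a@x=[[9, 16, -30], [19, -20, 14], [9, 0, -6]]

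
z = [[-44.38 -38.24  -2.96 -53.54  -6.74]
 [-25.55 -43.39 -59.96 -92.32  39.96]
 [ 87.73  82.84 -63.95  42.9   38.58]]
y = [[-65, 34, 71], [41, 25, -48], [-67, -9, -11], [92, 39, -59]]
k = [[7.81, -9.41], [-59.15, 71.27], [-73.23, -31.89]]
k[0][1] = -9.41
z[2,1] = 82.84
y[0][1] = 34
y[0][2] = 71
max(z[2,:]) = 87.73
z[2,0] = 87.73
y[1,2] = -48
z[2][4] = 38.58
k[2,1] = -31.89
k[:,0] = [7.81, -59.15, -73.23]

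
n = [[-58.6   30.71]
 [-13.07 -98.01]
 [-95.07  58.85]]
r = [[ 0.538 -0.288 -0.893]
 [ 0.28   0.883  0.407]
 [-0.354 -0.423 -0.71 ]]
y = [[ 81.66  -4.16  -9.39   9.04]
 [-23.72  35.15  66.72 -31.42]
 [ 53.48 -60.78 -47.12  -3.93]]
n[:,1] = [30.71, -98.01, 58.85]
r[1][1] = 0.883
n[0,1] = 30.71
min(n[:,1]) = -98.01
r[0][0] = 0.538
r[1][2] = 0.407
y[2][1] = -60.78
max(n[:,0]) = -13.07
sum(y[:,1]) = -29.790000000000003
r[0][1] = -0.288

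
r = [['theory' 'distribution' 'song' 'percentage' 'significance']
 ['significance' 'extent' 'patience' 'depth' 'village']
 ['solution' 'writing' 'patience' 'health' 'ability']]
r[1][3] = 'depth'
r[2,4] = 'ability'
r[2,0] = 'solution'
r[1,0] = 'significance'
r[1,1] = 'extent'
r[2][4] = 'ability'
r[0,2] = 'song'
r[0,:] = ['theory', 'distribution', 'song', 'percentage', 'significance']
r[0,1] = 'distribution'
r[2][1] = 'writing'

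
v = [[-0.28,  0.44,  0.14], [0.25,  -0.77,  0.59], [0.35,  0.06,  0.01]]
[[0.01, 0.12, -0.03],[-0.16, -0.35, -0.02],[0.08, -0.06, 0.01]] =v@[[0.19, -0.19, 0.04], [0.18, 0.22, -0.01], [-0.12, -0.23, -0.07]]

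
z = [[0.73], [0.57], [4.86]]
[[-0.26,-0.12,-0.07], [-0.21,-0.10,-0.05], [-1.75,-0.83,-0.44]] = z@[[-0.36,  -0.17,  -0.09]]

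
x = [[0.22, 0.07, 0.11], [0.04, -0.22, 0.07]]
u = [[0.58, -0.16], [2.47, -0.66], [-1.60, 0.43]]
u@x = [[0.12, 0.08, 0.05],[0.52, 0.32, 0.23],[-0.33, -0.21, -0.15]]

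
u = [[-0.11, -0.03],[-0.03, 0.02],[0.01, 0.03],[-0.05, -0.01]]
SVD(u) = [[-0.89,0.07], [-0.19,-0.7], [0.13,-0.71], [-0.4,-0.06]] @ diag([0.12831530966238738, 0.0378837868519719]) @ [[0.97, 0.24], [0.24, -0.97]]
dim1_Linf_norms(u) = [0.11, 0.03, 0.03, 0.05]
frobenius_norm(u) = 0.13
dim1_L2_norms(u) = [0.11, 0.04, 0.03, 0.05]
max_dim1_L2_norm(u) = 0.11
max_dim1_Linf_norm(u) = 0.11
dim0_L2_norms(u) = [0.12, 0.05]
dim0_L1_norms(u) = [0.2, 0.09]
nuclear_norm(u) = 0.17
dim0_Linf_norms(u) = [0.11, 0.03]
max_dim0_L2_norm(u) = 0.12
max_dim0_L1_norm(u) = 0.2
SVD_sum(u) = [[-0.11, -0.03], [-0.02, -0.01], [0.02, 0.0], [-0.05, -0.01]] + [[0.00, -0.0], [-0.01, 0.03], [-0.01, 0.03], [-0.0, 0.00]]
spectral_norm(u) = 0.13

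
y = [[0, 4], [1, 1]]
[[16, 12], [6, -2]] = y@[[2, -5], [4, 3]]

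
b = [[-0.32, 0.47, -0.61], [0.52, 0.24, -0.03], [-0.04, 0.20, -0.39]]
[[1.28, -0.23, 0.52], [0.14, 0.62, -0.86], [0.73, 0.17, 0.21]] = b@ [[-0.13, 1.48, -1.28], [0.67, -0.73, -0.90], [-1.52, -0.96, -0.88]]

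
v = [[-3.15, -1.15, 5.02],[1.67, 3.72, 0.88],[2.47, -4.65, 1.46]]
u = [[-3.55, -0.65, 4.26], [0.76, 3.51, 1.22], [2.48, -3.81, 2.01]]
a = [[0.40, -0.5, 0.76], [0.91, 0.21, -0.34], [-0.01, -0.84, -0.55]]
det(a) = -0.99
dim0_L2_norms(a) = [0.99, 1.0, 1.0]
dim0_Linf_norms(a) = [0.91, 0.84, 0.76]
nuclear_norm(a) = 2.99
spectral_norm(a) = 1.00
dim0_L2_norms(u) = [4.4, 5.22, 4.87]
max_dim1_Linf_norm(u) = 4.26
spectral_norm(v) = 6.61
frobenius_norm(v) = 9.15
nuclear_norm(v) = 15.26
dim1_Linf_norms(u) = [4.26, 3.51, 3.81]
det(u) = -91.94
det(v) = -114.80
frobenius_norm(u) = 8.38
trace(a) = 0.06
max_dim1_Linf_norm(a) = 0.91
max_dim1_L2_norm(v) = 6.04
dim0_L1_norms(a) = [1.32, 1.55, 1.65]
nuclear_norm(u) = 14.07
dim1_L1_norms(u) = [8.46, 5.49, 8.3]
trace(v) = 2.03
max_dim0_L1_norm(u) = 7.97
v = a + u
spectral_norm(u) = 5.70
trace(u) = 1.97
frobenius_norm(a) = 1.73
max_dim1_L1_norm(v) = 9.32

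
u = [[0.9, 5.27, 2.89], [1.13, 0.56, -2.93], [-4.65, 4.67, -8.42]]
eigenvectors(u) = [[-0.86+0.00j, -0.28-0.43j, -0.28+0.43j], [(-0.49+0j), (0.25+0.27j), 0.25-0.27j], [(0.14+0j), 0.77+0.00j, (0.77-0j)]]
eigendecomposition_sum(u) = [[1.76+0.00j, 2.82-0.00j, -0.27+0.00j], [1.00+0.00j, (1.6-0j), -0.15+0.00j], [(-0.3+0j), -0.47+0.00j, (0.05-0j)]] + [[(-0.43+2.03j),1.23-2.87j,1.58+2.35j], [0.06-1.48j,-0.52+2.16j,(-1.39-1.47j)], [(-2.18-2.21j),(2.57+3.89j),-4.23+0.03j]] + [[(-0.43-2.03j), 1.23+2.87j, 1.58-2.35j], [(0.06+1.48j), -0.52-2.16j, -1.39+1.47j], [(-2.18+2.21j), (2.57-3.89j), (-4.23-0.03j)]]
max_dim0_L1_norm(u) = 14.24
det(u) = 152.79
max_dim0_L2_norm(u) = 9.37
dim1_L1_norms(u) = [9.06, 4.62, 17.74]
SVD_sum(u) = [[0.25, -0.25, 0.52], [-0.88, 0.88, -1.80], [-4.28, 4.28, -8.79]] + [[0.41, 5.49, 2.48],[-0.04, -0.56, -0.25],[0.03, 0.44, 0.20]] + [[0.24, 0.03, -0.10], [2.05, 0.24, -0.88], [-0.41, -0.05, 0.17]]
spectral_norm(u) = 10.91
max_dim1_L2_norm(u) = 10.69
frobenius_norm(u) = 12.71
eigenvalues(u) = [(3.41+0j), (-5.19+4.23j), (-5.19-4.23j)]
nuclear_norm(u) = 19.30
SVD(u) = [[-0.06, -0.99, -0.11], [0.20, 0.1, -0.97], [0.98, -0.08, 0.19]] @ diag([10.91185041783644, 6.089540523717892, 2.2993948483808393]) @ [[-0.4, 0.4, -0.82], [-0.07, -0.91, -0.41], [-0.91, -0.11, 0.39]]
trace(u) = -6.96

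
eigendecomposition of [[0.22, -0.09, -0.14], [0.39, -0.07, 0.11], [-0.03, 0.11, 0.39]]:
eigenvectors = [[-0.22, -0.57, -0.55], [-0.94, -0.76, -0.29], [0.25, 0.31, 0.78]]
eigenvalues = [-0.01, 0.18, 0.37]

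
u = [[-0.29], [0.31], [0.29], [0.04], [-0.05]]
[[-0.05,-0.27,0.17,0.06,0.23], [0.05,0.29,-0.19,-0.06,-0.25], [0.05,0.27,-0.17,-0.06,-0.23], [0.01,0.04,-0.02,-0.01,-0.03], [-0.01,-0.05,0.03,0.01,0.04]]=u @ [[0.16, 0.93, -0.6, -0.20, -0.81]]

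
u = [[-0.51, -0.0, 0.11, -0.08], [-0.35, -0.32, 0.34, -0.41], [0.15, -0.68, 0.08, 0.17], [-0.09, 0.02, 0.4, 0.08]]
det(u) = -0.064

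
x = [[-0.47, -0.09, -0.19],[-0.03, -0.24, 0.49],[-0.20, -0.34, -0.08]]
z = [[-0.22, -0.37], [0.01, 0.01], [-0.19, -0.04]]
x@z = [[0.14, 0.18], [-0.09, -0.01], [0.06, 0.07]]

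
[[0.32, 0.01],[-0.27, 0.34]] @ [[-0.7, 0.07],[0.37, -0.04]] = [[-0.22, 0.02], [0.31, -0.03]]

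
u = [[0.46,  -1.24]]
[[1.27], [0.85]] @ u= [[0.58, -1.57], [0.39, -1.05]]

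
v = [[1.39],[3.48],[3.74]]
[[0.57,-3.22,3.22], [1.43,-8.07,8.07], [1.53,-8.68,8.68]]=v @[[0.41, -2.32, 2.32]]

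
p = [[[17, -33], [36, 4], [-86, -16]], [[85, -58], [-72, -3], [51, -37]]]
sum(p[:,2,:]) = -88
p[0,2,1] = -16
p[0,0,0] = 17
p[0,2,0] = -86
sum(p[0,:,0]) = -33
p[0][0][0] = 17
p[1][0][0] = 85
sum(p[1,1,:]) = -75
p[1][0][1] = -58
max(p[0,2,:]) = -16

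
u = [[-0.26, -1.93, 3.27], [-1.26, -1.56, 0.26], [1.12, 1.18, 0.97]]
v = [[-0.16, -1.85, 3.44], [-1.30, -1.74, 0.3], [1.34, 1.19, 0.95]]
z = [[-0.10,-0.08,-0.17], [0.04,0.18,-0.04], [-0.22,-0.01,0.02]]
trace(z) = 0.10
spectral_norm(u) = 4.00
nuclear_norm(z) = 0.61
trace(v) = -0.95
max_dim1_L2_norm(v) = 3.91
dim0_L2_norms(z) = [0.24, 0.2, 0.18]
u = v + z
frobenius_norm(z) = 0.36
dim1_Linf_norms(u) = [3.27, 1.56, 1.18]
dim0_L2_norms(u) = [1.71, 2.75, 3.42]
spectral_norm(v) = 4.12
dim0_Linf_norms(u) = [1.26, 1.93, 3.27]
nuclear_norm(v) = 6.81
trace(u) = -0.85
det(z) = -0.01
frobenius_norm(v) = 4.92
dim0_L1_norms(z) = [0.36, 0.27, 0.23]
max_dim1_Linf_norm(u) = 3.27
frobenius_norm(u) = 4.71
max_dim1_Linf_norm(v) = 3.44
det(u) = -1.60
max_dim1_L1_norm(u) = 5.46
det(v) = -0.01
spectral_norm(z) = 0.27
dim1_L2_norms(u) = [3.81, 2.02, 1.89]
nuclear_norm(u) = 6.64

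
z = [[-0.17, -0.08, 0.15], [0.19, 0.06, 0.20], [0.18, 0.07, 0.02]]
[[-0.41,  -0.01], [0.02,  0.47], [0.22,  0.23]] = z@[[1.1, 1.21],  [0.65, -0.12],  [-1.12, 1.23]]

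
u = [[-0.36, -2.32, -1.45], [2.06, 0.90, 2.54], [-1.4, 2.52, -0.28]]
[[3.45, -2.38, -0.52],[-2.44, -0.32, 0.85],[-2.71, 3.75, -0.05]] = u @ [[0.64, -0.69, 0.32],[-0.85, 1.11, 0.16],[-1.18, 0.04, 0.02]]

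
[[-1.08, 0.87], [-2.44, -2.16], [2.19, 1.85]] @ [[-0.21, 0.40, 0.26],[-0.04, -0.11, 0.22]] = [[0.19,-0.53,-0.09], [0.6,-0.74,-1.11], [-0.53,0.67,0.98]]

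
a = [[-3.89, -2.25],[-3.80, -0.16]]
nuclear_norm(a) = 7.11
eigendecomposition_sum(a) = [[-4.22, -1.78], [-3.01, -1.27]] + [[0.33, -0.47], [-0.79, 1.11]]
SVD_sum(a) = [[-4.17, -1.41], [-3.46, -1.17]] + [[0.28,  -0.84], [-0.34,  1.01]]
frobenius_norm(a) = 5.89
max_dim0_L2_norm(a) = 5.44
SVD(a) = [[-0.77, -0.64], [-0.64, 0.77]] @ diag([5.7219459404051, 1.385472718995794]) @ [[0.95, 0.32], [-0.32, 0.95]]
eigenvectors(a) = [[-0.81, 0.39],[-0.58, -0.92]]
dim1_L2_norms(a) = [4.49, 3.8]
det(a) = -7.93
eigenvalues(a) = [-5.49, 1.44]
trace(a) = -4.05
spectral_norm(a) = 5.72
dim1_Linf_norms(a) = [3.89, 3.8]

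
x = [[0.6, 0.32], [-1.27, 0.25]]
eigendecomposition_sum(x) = [[0.30+0.25j,(0.16-0.11j)], [-0.63+0.44j,(0.12+0.37j)]] + [[(0.3-0.25j),0.16+0.11j], [-0.63-0.44j,(0.12-0.37j)]]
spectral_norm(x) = 1.41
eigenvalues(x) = [(0.42+0.61j), (0.42-0.61j)]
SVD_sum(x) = [[0.58,  -0.04], [-1.28,  0.09]] + [[0.02, 0.36], [0.01, 0.16]]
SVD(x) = [[-0.41,0.91], [0.91,0.41]] @ diag([1.4076824383384683, 0.3952596017726387]) @ [[-1.0,0.07], [0.07,1.00]]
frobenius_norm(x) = 1.46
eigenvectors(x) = [[(0.12+0.43j),(0.12-0.43j)], [-0.89+0.00j,(-0.89-0j)]]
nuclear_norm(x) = 1.80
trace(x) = 0.85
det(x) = 0.56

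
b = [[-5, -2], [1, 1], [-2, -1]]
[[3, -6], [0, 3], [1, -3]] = b@[[-1, 0], [1, 3]]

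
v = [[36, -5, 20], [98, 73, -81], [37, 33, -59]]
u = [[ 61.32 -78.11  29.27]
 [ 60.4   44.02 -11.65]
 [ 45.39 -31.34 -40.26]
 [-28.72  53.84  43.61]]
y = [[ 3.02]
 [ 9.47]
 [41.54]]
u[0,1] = -78.11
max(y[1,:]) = 9.47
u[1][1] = 44.02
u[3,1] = 53.84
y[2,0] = 41.54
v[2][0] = 37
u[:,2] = [29.27, -11.65, -40.26, 43.61]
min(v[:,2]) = -81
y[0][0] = 3.02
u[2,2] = -40.26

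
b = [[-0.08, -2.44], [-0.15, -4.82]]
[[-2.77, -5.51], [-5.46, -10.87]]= b @ [[0.1, 1.12], [1.13, 2.22]]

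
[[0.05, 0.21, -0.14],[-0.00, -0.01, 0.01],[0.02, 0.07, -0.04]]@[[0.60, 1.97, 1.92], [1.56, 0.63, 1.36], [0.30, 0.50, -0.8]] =[[0.32, 0.16, 0.49], [-0.01, -0.0, -0.02], [0.11, 0.06, 0.17]]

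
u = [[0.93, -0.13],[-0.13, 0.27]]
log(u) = [[-0.09, -0.25], [-0.25, -1.36]]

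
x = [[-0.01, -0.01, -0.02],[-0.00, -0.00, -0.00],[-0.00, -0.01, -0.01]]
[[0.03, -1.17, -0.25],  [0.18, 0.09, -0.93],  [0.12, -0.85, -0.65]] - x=[[0.04, -1.16, -0.23], [0.18, 0.09, -0.93], [0.12, -0.84, -0.64]]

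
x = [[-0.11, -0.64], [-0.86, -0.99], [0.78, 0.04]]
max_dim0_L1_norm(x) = 1.75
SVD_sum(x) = [[-0.37, -0.38], [-0.92, -0.93], [0.40, 0.41]] + [[0.26, -0.26], [0.06, -0.06], [0.38, -0.37]]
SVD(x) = [[-0.35, -0.57], [-0.86, -0.12], [0.38, -0.81]] @ diag([1.5260496952770808, 0.6500556341919745]) @ [[0.7, 0.71], [-0.71, 0.70]]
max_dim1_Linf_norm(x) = 0.99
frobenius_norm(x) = 1.66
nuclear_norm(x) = 2.18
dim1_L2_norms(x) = [0.65, 1.31, 0.78]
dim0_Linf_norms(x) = [0.86, 0.99]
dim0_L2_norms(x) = [1.17, 1.18]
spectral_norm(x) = 1.53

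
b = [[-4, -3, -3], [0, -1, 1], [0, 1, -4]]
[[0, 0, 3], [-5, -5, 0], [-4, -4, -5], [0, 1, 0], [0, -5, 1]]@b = [[0, 3, -12], [20, 20, 10], [16, 11, 28], [0, -1, 1], [0, 6, -9]]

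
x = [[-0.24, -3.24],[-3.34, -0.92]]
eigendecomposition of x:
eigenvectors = [[0.74, 0.66],[-0.68, 0.75]]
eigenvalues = [2.73, -3.89]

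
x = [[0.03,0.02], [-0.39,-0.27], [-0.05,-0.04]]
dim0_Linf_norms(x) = [0.39, 0.27]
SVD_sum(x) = [[0.03, 0.02], [-0.39, -0.27], [-0.05, -0.04]] + [[0.00, -0.0], [-0.00, 0.0], [0.00, -0.00]]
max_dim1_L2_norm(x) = 0.47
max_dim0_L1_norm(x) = 0.47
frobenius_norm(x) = 0.48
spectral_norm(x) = 0.48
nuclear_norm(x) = 0.48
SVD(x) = [[-0.08, -0.15], [0.99, 0.12], [0.13, -0.98]] @ diag([0.47997947190827933, 0.004439205632680511]) @ [[-0.82,-0.57], [-0.57,0.82]]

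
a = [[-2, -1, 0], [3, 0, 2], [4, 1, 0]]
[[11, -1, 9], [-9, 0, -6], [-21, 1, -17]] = a@[[-5, 0, -4], [-1, 1, -1], [3, 0, 3]]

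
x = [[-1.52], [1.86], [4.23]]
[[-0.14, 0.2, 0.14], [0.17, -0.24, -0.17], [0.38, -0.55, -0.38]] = x@[[0.09,-0.13,-0.09]]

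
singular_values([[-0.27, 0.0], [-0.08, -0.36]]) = [0.38, 0.26]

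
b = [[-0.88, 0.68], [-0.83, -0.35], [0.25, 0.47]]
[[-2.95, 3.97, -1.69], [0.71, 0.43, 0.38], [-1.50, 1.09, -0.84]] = b@[[0.63, -1.93, 0.38],  [-3.53, 3.34, -1.99]]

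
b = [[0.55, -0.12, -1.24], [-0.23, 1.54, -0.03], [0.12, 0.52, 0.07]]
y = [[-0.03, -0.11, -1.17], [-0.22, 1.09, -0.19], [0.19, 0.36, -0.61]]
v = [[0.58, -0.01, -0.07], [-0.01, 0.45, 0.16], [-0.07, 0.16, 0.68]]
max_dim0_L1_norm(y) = 1.97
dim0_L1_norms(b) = [0.9, 2.18, 1.34]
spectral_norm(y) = 1.39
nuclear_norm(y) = 2.73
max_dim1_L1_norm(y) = 1.5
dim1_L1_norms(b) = [1.91, 1.8, 0.71]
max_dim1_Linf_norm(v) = 0.68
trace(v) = 1.71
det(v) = 0.16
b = v + y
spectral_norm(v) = 0.78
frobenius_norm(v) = 1.03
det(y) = 0.37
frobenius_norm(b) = 2.14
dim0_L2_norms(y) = [0.29, 1.15, 1.33]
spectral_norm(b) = 1.66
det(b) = 0.44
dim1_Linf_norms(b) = [1.24, 1.54, 0.52]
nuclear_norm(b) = 3.19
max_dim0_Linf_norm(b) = 1.54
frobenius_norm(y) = 1.79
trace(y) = 0.45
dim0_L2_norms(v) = [0.58, 0.48, 0.7]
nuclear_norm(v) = 1.71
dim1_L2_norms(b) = [1.36, 1.56, 0.54]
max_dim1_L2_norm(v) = 0.7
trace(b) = 2.16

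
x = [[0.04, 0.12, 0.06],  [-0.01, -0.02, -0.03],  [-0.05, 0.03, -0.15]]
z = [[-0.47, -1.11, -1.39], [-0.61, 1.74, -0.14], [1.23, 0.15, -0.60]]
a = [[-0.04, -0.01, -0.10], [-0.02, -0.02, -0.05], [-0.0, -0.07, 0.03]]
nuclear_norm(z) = 4.97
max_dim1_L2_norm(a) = 0.11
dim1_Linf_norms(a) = [0.1, 0.05, 0.07]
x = z @ a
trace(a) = -0.03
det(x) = 0.00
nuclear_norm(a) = 0.20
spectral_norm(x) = 0.18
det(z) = 4.18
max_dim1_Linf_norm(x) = 0.15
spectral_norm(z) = 2.21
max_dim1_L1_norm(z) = 2.97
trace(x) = -0.13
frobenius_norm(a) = 0.14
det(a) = 0.00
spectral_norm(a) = 0.12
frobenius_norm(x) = 0.22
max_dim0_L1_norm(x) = 0.24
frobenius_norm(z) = 2.95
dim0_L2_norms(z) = [1.45, 2.07, 1.52]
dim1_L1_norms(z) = [2.97, 2.49, 1.98]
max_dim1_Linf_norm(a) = 0.1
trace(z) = 0.67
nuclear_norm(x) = 0.30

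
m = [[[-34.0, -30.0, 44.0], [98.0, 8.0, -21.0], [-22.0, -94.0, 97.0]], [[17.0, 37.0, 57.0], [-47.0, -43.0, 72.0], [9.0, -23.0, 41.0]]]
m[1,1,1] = -43.0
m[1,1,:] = [-47.0, -43.0, 72.0]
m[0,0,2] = 44.0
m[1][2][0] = 9.0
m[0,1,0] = 98.0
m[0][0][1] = -30.0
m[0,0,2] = 44.0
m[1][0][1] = 37.0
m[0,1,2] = -21.0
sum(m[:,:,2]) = 290.0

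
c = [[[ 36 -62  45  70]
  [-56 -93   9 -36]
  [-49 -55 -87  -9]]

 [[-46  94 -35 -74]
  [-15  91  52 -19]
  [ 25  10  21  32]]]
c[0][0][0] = 36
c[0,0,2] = 45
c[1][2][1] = 10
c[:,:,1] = [[-62, -93, -55], [94, 91, 10]]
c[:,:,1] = [[-62, -93, -55], [94, 91, 10]]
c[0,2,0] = -49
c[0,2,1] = -55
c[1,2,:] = [25, 10, 21, 32]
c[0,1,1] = -93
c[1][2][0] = 25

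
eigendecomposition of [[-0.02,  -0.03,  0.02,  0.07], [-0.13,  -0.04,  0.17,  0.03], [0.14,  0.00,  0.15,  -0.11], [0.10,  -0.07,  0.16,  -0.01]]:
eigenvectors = [[0.20-0.15j, 0.20+0.15j, 0.37-0.11j, 0.37+0.11j], [(0.82+0j), 0.82-0.00j, 0.11+0.53j, 0.11-0.53j], [(-0+0.22j), (-0-0.22j), (0.23+0.34j), (0.23-0.34j)], [0.41+0.23j, (0.41-0.23j), 0.62+0.00j, (0.62-0j)]]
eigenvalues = [(-0.06+0.08j), (-0.06-0.08j), (0.1+0.01j), (0.1-0.01j)]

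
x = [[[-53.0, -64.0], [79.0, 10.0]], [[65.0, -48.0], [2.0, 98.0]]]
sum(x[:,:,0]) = 93.0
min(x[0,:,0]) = -53.0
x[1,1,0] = 2.0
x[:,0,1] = [-64.0, -48.0]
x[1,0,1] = -48.0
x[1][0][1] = -48.0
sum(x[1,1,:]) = 100.0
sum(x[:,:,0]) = 93.0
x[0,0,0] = -53.0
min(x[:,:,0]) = -53.0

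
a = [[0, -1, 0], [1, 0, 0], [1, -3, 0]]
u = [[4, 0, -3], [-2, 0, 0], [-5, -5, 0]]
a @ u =[[2, 0, 0], [4, 0, -3], [10, 0, -3]]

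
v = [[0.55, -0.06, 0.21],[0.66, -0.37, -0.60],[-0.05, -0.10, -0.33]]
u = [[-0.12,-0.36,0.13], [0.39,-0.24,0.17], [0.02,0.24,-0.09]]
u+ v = [[0.43, -0.42, 0.34], [1.05, -0.61, -0.43], [-0.03, 0.14, -0.42]]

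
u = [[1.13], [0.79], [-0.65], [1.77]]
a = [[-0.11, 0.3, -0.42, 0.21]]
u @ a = [[-0.12, 0.34, -0.47, 0.24], [-0.09, 0.24, -0.33, 0.17], [0.07, -0.20, 0.27, -0.14], [-0.19, 0.53, -0.74, 0.37]]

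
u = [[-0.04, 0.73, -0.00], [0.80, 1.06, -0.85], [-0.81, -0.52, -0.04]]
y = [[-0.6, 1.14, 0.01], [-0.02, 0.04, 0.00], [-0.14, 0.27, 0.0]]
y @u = [[0.93,0.77,-0.97], [0.03,0.03,-0.03], [0.22,0.18,-0.23]]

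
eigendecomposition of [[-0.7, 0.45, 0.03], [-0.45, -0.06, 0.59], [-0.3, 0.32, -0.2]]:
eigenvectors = [[-0.50, -0.76, 0.85], [-0.74, -0.57, 0.14], [-0.45, -0.3, 0.51]]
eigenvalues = [-0.01, -0.35, -0.61]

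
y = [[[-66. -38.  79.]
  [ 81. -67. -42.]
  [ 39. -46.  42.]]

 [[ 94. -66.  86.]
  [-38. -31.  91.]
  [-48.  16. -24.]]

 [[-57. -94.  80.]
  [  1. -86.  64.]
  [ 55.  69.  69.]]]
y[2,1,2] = 64.0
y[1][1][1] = -31.0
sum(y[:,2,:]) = 172.0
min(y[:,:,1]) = -94.0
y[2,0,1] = -94.0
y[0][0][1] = -38.0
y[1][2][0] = -48.0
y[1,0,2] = 86.0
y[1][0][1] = -66.0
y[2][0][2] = 80.0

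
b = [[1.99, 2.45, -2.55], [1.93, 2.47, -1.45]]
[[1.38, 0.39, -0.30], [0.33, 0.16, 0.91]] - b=[[-0.61, -2.06, 2.25], [-1.60, -2.31, 2.36]]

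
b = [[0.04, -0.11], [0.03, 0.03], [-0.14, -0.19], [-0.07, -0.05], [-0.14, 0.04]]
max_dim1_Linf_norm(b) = 0.19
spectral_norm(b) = 0.27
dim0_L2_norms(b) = [0.22, 0.23]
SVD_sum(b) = [[-0.04, -0.04], [0.03, 0.03], [-0.15, -0.18], [-0.05, -0.06], [-0.04, -0.05]] + [[0.08, -0.07], [0.00, -0.0], [0.01, -0.01], [-0.02, 0.01], [-0.1, 0.09]]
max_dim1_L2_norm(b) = 0.24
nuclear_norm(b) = 0.44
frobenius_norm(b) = 0.32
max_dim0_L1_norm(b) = 0.42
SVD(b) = [[0.22, 0.6], [-0.16, 0.02], [0.88, 0.1], [0.31, -0.12], [0.23, -0.78]] @ diag([0.2667540149382353, 0.16924034836389268]) @ [[-0.65,-0.76], [0.76,-0.65]]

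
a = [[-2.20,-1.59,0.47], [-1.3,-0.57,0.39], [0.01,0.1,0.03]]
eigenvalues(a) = [-3.05, 0.31, 0.0]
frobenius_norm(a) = 3.13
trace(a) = -2.74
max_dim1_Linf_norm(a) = 2.2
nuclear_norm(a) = 3.42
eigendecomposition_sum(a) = [[-2.26,  -1.47,  0.53], [-1.19,  -0.78,  0.28], [0.05,  0.03,  -0.01]] + [[0.06, -0.12, -0.06], [-0.11, 0.21, 0.11], [-0.04, 0.07, 0.04]] + [[0.0, -0.0, 0.0],[-0.00, 0.0, -0.0],[0.00, -0.0, 0.0]]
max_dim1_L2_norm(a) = 2.75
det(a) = -0.00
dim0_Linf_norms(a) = [2.2, 1.59, 0.47]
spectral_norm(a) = 3.11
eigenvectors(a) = [[0.88, 0.47, 0.38], [0.47, -0.83, -0.27], [-0.02, -0.29, 0.88]]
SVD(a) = [[-0.88, 0.44, 0.15], [-0.47, -0.85, -0.25], [0.02, -0.29, 0.96]] @ diag([3.1099294743937143, 0.3087514765152555, 0.0033451527443152376]) @ [[0.82, 0.54, -0.19], [0.42, -0.8, -0.43], [0.38, -0.27, 0.88]]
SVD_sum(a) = [[-2.26, -1.48, 0.53],[-1.19, -0.78, 0.28],[0.05, 0.03, -0.01]] + [[0.06, -0.11, -0.06], [-0.11, 0.21, 0.11], [-0.04, 0.07, 0.04]] + [[0.0, -0.00, 0.0], [-0.0, 0.00, -0.00], [0.0, -0.0, 0.0]]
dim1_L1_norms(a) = [4.26, 2.26, 0.14]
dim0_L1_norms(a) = [3.51, 2.26, 0.89]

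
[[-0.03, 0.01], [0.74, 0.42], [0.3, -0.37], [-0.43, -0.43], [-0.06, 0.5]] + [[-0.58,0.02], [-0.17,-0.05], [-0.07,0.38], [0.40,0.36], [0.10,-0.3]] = [[-0.61, 0.03], [0.57, 0.37], [0.23, 0.01], [-0.03, -0.07], [0.04, 0.20]]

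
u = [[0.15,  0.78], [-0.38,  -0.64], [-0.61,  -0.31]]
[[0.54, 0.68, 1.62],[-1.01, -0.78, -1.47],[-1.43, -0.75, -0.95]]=u@[[2.2, 0.87, 0.56], [0.27, 0.71, 1.97]]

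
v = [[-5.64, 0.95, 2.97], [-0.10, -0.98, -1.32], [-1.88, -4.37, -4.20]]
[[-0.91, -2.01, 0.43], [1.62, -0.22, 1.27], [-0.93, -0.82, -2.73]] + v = [[-6.55, -1.06, 3.40], [1.52, -1.20, -0.05], [-2.81, -5.19, -6.93]]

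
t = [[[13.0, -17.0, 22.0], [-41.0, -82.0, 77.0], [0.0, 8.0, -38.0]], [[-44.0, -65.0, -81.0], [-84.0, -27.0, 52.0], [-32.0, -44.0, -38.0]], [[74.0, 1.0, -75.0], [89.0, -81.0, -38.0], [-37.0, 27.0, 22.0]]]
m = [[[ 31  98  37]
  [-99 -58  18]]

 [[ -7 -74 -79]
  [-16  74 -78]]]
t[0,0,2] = 22.0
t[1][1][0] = -84.0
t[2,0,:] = [74.0, 1.0, -75.0]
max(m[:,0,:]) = 98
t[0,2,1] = 8.0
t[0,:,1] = [-17.0, -82.0, 8.0]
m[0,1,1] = -58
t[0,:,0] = [13.0, -41.0, 0.0]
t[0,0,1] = -17.0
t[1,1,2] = 52.0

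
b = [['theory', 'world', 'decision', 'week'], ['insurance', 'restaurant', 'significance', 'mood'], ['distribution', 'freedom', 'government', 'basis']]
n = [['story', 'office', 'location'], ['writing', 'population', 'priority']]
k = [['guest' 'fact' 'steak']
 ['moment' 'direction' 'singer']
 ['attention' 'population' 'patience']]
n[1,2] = 'priority'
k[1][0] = 'moment'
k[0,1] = 'fact'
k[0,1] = 'fact'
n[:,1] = ['office', 'population']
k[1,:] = ['moment', 'direction', 'singer']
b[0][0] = 'theory'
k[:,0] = ['guest', 'moment', 'attention']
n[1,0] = 'writing'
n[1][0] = 'writing'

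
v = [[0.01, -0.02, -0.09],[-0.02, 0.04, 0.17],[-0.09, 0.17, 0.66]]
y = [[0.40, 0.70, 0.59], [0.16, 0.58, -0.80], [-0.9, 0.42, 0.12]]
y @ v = [[-0.06, 0.12, 0.47], [0.06, -0.12, -0.44], [-0.03, 0.06, 0.23]]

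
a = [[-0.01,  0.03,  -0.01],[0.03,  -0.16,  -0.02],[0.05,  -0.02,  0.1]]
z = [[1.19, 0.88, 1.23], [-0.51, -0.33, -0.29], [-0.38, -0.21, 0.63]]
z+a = [[1.18, 0.91, 1.22],[-0.48, -0.49, -0.31],[-0.33, -0.23, 0.73]]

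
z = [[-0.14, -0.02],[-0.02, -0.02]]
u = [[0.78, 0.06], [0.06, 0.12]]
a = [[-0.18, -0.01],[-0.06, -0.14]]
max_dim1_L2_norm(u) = 0.78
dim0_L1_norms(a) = [0.24, 0.15]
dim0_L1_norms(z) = [0.16, 0.04]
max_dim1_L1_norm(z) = 0.16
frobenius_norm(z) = 0.14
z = u @ a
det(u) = 0.09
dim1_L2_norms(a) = [0.18, 0.15]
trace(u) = 0.90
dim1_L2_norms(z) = [0.14, 0.03]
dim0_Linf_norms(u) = [0.78, 0.12]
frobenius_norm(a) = 0.24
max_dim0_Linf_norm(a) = 0.18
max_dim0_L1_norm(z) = 0.16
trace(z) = -0.16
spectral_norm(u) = 0.79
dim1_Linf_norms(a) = [0.18, 0.14]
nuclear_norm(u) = 0.90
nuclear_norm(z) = 0.16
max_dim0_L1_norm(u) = 0.84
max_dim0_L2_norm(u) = 0.78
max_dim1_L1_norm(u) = 0.84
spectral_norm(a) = 0.20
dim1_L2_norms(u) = [0.78, 0.13]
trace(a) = -0.32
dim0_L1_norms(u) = [0.84, 0.18]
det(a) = 0.02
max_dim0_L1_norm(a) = 0.24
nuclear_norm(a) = 0.32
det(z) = 0.00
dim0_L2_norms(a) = [0.19, 0.14]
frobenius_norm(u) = 0.79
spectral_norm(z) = 0.14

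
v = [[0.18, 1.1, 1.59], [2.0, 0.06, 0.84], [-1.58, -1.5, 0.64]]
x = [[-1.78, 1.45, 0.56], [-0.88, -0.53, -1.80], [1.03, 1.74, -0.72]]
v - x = [[1.96, -0.35, 1.03], [2.88, 0.59, 2.64], [-2.61, -3.24, 1.36]]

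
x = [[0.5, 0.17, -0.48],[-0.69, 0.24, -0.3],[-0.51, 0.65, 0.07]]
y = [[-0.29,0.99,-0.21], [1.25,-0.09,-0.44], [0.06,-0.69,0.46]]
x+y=[[0.21,  1.16,  -0.69], [0.56,  0.15,  -0.74], [-0.45,  -0.04,  0.53]]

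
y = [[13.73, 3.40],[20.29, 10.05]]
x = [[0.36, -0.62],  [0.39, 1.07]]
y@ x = [[6.27, -4.87],[11.22, -1.83]]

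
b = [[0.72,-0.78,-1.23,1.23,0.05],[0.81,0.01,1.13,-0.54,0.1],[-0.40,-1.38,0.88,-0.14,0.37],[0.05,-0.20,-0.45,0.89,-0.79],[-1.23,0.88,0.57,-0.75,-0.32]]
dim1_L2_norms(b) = [2.04, 1.49, 1.73, 1.29, 1.81]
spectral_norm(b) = 2.83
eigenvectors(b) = [[(0.64+0j), -0.18+0.41j, (-0.18-0.41j), -0.15-0.00j, (-0.15+0j)], [(-0.06+0j), 0.57+0.00j, 0.57-0.00j, 0.31-0.07j, 0.31+0.07j], [(-0.32+0j), 0.10+0.46j, 0.10-0.46j, 0.47+0.06j, 0.47-0.06j], [(0.45+0j), 0.12-0.03j, 0.12+0.03j, 0.72+0.00j, (0.72-0j)], [-0.53+0.00j, (-0.1-0.49j), -0.10+0.49j, 0.32-0.17j, (0.32+0.17j)]]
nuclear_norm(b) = 7.01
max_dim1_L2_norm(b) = 2.04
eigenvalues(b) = [(2.24+0j), (-0.18+1.44j), (-0.18-1.44j), (0.15+0.17j), (0.15-0.17j)]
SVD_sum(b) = [[0.74, -0.68, -1.24, 1.25, -0.09], [-0.27, 0.25, 0.45, -0.45, 0.03], [-0.12, 0.11, 0.20, -0.20, 0.01], [0.34, -0.31, -0.58, 0.58, -0.04], [-0.56, 0.52, 0.94, -0.95, 0.07]] + [[0.04, -0.09, 0.06, -0.01, 0.04], [0.29, -0.65, 0.44, -0.07, 0.29], [0.47, -1.06, 0.72, -0.11, 0.47], [-0.12, 0.28, -0.19, 0.03, -0.12], [-0.26, 0.59, -0.4, 0.06, -0.26]] + [[-0.05, -0.03, -0.0, 0.01, -0.0],[0.75, 0.42, 0.06, -0.15, 0.07],[-0.76, -0.42, -0.07, 0.15, -0.07],[-0.26, -0.14, -0.02, 0.05, -0.02],[-0.42, -0.23, -0.04, 0.08, -0.04]] + [[-0.01, 0.0, -0.05, -0.04, 0.09], [0.04, -0.01, 0.17, 0.12, -0.29], [0.01, -0.00, 0.02, 0.02, -0.04], [0.08, -0.02, 0.34, 0.24, -0.60], [0.01, -0.0, 0.06, 0.04, -0.1]] + [[-0.00, 0.01, 0.01, 0.02, 0.01], [-0.00, 0.0, 0.01, 0.01, 0.01], [-0.0, 0.0, 0.00, 0.0, 0.00], [0.0, -0.0, -0.00, -0.0, -0.0], [-0.0, 0.01, 0.01, 0.02, 0.01]]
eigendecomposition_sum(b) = [[0.72-0.00j, (0.14+0j), (-1.03+0j), (0.94-0j), -0.42+0.00j], [(-0.07+0j), -0.01-0.00j, 0.10-0.00j, -0.09+0.00j, (0.04-0j)], [(-0.36+0j), (-0.07-0j), (0.51-0j), -0.47+0.00j, (0.21-0j)], [(0.51-0j), (0.1+0j), (-0.73+0j), 0.67-0.00j, (-0.3+0j)], [(-0.6+0j), -0.11-0.00j, 0.86-0.00j, -0.79+0.00j, 0.35-0.00j]] + [[-0.07+0.45j, (-0.5-0.15j), -0.09+0.38j, (0.18-0.18j), (0.18+0.18j)], [(0.56-0.15j), 0.08+0.66j, (0.5-0.09j), (-0.3-0.12j), 0.11-0.30j], [0.22+0.42j, (-0.52+0.18j), (0.16+0.38j), (0.04-0.26j), (0.27+0.04j)], [(0.11-0.06j), 0.05+0.13j, 0.10-0.04j, (-0.07-0.01j), 0.01-0.07j], [(-0.23-0.45j), 0.55-0.19j, -0.17-0.41j, -0.05+0.28j, -0.28-0.04j]] + [[(-0.07-0.45j),(-0.5+0.15j),-0.09-0.38j,0.18+0.18j,(0.18-0.18j)], [(0.56+0.15j),0.08-0.66j,0.50+0.09j,(-0.3+0.12j),(0.11+0.3j)], [(0.22-0.42j),-0.52-0.18j,(0.16-0.38j),(0.04+0.26j),0.27-0.04j], [0.11+0.06j,(0.05-0.13j),(0.1+0.04j),-0.07+0.01j,(0.01+0.07j)], [(-0.23+0.45j),(0.55+0.19j),(-0.17+0.41j),(-0.05-0.28j),-0.28+0.04j]] + [[0.07-0.05j, 0.04-0.03j, (-0.01-0.01j), (-0.04+0.01j), 0.05-0.05j], [-0.12+0.15j, -0.07+0.08j, 0.02+0.01j, (0.07-0.04j), -0.08+0.14j], [(-0.24+0.16j), -0.14+0.08j, (0.02+0.02j), (0.12-0.02j), (-0.19+0.15j)], [(-0.34+0.28j), -0.20+0.14j, (0.04+0.02j), 0.18-0.05j, (-0.25+0.26j)], [(-0.09+0.2j), (-0.05+0.11j), (0.02+0j), (0.07-0.07j), -0.05+0.18j]] + [[(0.07+0.05j),0.04+0.03j,-0.01+0.01j,-0.04-0.01j,(0.05+0.05j)], [-0.12-0.15j,(-0.07-0.08j),(0.02-0.01j),(0.07+0.04j),(-0.08-0.14j)], [(-0.24-0.16j),(-0.14-0.08j),0.02-0.02j,(0.12+0.02j),-0.19-0.15j], [-0.34-0.28j,-0.20-0.14j,(0.04-0.02j),(0.18+0.05j),-0.25-0.26j], [-0.09-0.20j,-0.05-0.11j,0.02-0.00j,0.07+0.07j,-0.05-0.18j]]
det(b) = 0.24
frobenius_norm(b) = 3.78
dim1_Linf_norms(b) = [1.23, 1.13, 1.38, 0.89, 1.23]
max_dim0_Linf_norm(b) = 1.38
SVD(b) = [[-0.72, -0.06, -0.04, 0.13, 0.68], [0.26, -0.46, 0.64, -0.43, 0.35], [0.11, -0.75, -0.64, -0.06, 0.03], [-0.33, 0.2, -0.22, -0.88, -0.17], [0.54, 0.42, -0.35, -0.14, 0.62]] @ diag([2.8338272850268043, 1.9253159284389427, 1.3731068070053791, 0.8361486111196482, 0.037612378482050735]) @ [[-0.37, 0.33, 0.61, -0.61, 0.04], [-0.32, 0.73, -0.5, 0.07, -0.32], [0.85, 0.48, 0.07, -0.17, 0.08], [-0.11, 0.02, -0.46, -0.32, 0.82], [-0.13, 0.35, 0.4, 0.70, 0.47]]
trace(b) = 2.18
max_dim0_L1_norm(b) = 4.26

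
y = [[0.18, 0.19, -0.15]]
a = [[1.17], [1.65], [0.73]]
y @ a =[[0.41]]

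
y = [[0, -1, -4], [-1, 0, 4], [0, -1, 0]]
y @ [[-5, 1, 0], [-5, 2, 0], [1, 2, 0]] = [[1, -10, 0], [9, 7, 0], [5, -2, 0]]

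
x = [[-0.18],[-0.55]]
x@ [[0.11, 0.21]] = [[-0.02,  -0.04], [-0.06,  -0.12]]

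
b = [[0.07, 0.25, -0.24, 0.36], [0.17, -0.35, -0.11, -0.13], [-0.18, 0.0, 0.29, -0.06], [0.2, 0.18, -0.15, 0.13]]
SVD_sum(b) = [[0.12, 0.28, -0.25, 0.3], [-0.05, -0.1, 0.09, -0.11], [-0.06, -0.13, 0.11, -0.14], [0.08, 0.18, -0.15, 0.18]] + [[-0.01, 0.01, 0.01, 0.00], [0.22, -0.22, -0.21, -0.06], [-0.15, 0.15, 0.14, 0.04], [0.04, -0.04, -0.04, -0.01]] + [[-0.05,-0.04,-0.02,0.05], [-0.02,-0.02,-0.01,0.02], [-0.01,-0.0,-0.0,0.00], [0.07,0.06,0.03,-0.06]] + [[0.01, -0.01, 0.01, 0.01], [0.02, -0.01, 0.02, 0.02], [0.03, -0.02, 0.04, 0.03], [0.01, -0.01, 0.02, 0.02]]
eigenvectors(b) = [[-0.67,-0.4,0.33,0.51],[-0.11,0.89,0.68,-0.13],[0.52,-0.12,0.05,0.65],[-0.52,-0.19,-0.65,0.56]]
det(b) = 0.00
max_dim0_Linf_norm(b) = 0.36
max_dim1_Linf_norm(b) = 0.36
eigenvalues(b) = [0.58, -0.38, -0.15, 0.1]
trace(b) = 0.14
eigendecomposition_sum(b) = [[0.20, 0.09, -0.29, 0.17], [0.03, 0.01, -0.05, 0.03], [-0.16, -0.07, 0.23, -0.14], [0.16, 0.07, -0.23, 0.14]] + [[-0.10, 0.15, 0.01, 0.11], [0.22, -0.34, -0.03, -0.25], [-0.03, 0.05, 0.00, 0.03], [-0.05, 0.07, 0.01, 0.05]] + [[-0.04, -0.01, -0.01, 0.05], [-0.08, -0.02, -0.02, 0.09], [-0.01, -0.0, -0.00, 0.01], [0.08, 0.02, 0.02, -0.09]] + [[0.01, 0.02, 0.05, 0.03], [-0.00, -0.00, -0.01, -0.01], [0.01, 0.02, 0.06, 0.04], [0.01, 0.02, 0.05, 0.03]]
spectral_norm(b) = 0.65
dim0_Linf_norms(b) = [0.2, 0.35, 0.29, 0.36]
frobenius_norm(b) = 0.82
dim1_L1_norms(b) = [0.92, 0.76, 0.53, 0.66]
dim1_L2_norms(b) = [0.5, 0.42, 0.35, 0.33]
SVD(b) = [[-0.76, 0.05, 0.59, -0.26], [0.28, -0.82, 0.23, -0.45], [0.35, 0.55, 0.06, -0.76], [-0.47, -0.16, -0.77, -0.4]] @ diag([0.6511493431667803, 0.4662207786057639, 0.1402106967717191, 0.07670514324668785]) @ [[-0.25, -0.57, 0.50, -0.6], [-0.57, 0.58, 0.56, 0.15], [-0.61, -0.52, -0.23, 0.55], [-0.49, 0.26, -0.62, -0.55]]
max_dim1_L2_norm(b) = 0.5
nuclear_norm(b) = 1.33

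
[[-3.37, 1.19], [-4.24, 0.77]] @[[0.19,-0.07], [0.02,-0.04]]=[[-0.62, 0.19],  [-0.79, 0.27]]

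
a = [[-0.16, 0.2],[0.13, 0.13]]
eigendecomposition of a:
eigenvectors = [[-0.94, -0.48], [0.34, -0.88]]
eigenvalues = [-0.23, 0.2]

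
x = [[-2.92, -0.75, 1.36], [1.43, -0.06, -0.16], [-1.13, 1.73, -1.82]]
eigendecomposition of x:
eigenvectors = [[0.08-0.63j,  0.08+0.63j,  (0.11+0j)], [(-0.18+0.26j),  (-0.18-0.26j),  (0.75+0j)], [0.70+0.00j,  0.70-0.00j,  (0.65+0j)]]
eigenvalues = [(-2.4+1.66j), (-2.4-1.66j), (0.01+0j)]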